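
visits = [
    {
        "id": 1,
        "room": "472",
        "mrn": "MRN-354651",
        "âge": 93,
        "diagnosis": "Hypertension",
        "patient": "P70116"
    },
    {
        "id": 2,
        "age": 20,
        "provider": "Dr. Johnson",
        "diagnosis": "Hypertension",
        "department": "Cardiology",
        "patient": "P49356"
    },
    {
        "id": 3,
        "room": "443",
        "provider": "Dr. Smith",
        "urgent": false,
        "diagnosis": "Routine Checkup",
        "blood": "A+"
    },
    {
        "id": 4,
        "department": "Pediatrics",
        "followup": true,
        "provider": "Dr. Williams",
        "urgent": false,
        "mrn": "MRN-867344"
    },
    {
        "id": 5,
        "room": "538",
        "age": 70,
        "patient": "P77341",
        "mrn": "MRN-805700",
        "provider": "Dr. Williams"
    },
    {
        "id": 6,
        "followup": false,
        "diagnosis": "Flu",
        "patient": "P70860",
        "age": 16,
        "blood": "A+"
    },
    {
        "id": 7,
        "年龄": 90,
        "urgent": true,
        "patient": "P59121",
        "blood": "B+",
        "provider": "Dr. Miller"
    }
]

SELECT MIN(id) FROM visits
1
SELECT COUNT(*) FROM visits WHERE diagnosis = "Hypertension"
2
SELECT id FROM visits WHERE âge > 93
[]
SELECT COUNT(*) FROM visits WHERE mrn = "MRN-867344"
1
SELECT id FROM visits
[1, 2, 3, 4, 5, 6, 7]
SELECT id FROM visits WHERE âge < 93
[]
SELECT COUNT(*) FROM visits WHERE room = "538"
1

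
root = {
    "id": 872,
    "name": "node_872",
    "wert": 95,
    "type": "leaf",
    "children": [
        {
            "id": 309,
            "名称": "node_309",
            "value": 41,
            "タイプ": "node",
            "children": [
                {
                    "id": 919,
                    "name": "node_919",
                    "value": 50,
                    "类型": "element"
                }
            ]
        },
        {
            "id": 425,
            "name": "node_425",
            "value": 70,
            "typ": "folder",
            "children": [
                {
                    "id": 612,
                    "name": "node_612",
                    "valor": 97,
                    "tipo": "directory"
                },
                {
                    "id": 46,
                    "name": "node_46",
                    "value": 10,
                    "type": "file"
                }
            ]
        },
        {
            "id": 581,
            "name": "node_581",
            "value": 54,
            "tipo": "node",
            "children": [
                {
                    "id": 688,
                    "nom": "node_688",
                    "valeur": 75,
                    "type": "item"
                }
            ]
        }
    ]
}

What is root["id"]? 872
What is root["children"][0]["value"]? 41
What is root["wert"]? 95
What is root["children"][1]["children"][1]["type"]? "file"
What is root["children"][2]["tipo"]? "node"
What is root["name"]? "node_872"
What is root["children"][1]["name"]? "node_425"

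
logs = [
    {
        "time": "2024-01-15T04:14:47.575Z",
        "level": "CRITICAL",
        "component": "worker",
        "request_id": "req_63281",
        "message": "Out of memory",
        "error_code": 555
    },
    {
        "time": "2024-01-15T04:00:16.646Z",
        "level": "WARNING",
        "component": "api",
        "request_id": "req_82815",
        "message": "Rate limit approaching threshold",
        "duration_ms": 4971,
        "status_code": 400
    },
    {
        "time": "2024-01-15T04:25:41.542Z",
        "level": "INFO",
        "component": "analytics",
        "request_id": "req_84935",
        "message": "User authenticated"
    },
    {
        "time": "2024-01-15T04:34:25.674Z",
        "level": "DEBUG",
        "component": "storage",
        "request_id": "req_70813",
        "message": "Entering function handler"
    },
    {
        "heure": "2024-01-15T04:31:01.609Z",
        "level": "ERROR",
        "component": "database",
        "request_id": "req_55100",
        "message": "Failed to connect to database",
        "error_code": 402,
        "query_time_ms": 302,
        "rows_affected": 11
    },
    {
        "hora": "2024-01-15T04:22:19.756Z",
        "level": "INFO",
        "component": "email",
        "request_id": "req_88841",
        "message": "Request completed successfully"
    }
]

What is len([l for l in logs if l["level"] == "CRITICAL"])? 1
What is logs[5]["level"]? "INFO"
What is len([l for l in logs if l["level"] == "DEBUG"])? 1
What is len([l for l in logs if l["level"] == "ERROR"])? 1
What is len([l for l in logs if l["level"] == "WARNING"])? 1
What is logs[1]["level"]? "WARNING"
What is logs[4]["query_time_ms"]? 302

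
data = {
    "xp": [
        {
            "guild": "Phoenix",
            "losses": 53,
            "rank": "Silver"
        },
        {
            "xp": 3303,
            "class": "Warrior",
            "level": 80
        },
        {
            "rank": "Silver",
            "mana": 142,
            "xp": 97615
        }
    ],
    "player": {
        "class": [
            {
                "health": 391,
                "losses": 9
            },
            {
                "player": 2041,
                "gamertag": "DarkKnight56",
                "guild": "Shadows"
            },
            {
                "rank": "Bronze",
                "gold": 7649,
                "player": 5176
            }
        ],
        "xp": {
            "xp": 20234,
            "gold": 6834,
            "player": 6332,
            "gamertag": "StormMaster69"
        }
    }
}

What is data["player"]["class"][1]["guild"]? "Shadows"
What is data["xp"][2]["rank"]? "Silver"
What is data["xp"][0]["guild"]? "Phoenix"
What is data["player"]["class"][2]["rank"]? "Bronze"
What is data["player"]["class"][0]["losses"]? 9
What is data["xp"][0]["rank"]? "Silver"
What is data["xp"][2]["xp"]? 97615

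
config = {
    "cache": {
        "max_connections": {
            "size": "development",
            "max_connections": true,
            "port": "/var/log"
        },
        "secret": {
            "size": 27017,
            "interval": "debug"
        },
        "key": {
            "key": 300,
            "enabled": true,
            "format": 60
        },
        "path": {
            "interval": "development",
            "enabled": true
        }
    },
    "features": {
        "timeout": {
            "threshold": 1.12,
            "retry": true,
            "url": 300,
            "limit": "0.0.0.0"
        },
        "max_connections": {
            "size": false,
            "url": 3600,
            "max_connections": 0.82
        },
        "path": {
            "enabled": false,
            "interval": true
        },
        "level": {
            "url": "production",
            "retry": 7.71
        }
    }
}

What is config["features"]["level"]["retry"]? 7.71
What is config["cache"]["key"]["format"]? 60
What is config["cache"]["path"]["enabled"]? True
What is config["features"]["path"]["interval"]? True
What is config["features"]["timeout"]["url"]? 300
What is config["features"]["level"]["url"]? "production"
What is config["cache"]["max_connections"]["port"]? "/var/log"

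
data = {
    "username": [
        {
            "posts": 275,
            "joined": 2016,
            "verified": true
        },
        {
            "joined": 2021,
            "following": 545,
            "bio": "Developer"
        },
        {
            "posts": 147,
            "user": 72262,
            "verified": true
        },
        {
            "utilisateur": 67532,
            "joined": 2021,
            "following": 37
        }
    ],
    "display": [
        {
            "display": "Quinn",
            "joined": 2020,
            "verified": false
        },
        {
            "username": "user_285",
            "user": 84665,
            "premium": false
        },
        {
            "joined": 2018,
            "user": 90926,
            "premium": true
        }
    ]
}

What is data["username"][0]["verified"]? True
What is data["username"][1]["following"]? 545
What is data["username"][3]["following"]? 37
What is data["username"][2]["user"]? 72262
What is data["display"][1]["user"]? 84665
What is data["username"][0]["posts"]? 275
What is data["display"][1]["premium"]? False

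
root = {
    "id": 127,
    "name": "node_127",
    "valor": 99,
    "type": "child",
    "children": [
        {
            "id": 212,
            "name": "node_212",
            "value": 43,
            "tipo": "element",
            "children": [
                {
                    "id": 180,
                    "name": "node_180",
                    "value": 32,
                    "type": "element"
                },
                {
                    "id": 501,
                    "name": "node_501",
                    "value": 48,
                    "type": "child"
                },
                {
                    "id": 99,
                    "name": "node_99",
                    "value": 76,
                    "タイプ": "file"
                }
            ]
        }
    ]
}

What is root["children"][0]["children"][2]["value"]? 76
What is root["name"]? "node_127"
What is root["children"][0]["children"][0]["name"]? "node_180"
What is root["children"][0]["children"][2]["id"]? 99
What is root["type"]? "child"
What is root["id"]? 127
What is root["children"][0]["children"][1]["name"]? "node_501"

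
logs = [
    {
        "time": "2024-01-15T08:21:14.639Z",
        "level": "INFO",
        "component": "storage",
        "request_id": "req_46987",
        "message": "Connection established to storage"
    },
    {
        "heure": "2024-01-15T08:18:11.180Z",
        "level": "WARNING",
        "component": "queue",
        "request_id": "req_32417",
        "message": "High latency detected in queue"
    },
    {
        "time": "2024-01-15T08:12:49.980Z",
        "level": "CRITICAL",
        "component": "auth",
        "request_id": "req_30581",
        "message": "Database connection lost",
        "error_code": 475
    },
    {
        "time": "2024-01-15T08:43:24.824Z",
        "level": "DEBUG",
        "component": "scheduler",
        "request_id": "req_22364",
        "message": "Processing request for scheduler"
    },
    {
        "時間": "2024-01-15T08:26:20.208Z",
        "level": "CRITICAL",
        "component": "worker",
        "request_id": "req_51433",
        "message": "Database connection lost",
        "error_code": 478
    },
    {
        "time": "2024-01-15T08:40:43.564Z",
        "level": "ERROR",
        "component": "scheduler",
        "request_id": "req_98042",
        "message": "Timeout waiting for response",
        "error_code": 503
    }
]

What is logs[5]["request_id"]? "req_98042"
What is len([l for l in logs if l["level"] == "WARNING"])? 1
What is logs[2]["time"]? "2024-01-15T08:12:49.980Z"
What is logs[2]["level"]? "CRITICAL"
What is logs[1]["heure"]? "2024-01-15T08:18:11.180Z"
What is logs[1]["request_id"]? "req_32417"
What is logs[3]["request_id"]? "req_22364"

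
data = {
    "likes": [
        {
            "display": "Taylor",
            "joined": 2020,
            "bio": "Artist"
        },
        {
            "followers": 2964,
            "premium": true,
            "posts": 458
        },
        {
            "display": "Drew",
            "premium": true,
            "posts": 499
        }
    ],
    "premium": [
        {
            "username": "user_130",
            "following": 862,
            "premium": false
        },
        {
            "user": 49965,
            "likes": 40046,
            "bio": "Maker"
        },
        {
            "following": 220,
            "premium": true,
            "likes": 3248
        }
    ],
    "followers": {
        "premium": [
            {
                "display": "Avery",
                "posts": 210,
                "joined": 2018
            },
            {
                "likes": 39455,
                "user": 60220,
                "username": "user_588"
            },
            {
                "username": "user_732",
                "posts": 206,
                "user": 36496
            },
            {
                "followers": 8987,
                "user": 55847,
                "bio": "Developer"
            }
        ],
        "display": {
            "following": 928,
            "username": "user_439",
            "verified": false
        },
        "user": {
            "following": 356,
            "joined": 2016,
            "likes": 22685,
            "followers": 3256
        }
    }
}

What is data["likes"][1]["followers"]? 2964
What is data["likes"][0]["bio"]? "Artist"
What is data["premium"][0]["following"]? 862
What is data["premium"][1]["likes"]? 40046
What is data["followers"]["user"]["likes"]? 22685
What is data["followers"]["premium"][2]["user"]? 36496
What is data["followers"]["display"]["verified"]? False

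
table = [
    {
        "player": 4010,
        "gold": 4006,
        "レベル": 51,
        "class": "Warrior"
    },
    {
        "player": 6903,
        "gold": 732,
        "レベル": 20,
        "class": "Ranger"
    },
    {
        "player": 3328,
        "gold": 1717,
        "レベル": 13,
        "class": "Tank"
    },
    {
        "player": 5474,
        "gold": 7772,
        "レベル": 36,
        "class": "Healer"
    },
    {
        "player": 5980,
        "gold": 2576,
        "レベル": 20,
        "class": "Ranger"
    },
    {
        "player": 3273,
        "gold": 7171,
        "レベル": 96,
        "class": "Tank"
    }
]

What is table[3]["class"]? "Healer"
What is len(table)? 6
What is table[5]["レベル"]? 96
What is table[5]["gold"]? 7171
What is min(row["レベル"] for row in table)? 13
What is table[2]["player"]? 3328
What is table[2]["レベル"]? 13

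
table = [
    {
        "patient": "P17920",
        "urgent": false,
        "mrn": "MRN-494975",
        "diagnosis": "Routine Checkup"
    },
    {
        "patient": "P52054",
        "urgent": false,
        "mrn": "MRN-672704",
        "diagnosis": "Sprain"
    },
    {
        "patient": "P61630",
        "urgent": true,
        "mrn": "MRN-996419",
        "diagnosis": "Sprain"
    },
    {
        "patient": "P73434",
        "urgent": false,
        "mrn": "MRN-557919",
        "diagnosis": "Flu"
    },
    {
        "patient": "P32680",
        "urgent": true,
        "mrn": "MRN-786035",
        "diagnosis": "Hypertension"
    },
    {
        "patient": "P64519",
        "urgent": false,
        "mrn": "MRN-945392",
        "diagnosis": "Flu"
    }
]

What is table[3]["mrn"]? "MRN-557919"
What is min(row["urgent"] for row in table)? False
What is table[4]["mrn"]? "MRN-786035"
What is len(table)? 6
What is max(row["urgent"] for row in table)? True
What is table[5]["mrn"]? "MRN-945392"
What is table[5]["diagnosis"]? "Flu"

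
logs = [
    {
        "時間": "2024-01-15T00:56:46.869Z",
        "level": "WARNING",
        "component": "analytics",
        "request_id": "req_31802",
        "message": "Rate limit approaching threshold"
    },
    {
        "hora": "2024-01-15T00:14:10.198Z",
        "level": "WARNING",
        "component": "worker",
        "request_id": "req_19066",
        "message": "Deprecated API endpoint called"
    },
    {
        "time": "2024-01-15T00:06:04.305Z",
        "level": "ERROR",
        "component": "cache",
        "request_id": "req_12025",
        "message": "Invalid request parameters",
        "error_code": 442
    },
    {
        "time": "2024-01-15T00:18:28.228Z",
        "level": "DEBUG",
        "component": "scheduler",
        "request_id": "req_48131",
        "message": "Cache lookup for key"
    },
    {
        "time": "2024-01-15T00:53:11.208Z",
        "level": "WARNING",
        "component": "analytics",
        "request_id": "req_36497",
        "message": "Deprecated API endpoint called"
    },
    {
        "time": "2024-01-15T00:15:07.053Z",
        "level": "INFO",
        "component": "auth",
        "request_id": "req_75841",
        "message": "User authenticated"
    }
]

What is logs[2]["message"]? "Invalid request parameters"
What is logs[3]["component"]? "scheduler"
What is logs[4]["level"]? "WARNING"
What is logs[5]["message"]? "User authenticated"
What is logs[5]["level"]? "INFO"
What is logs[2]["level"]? "ERROR"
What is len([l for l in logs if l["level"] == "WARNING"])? 3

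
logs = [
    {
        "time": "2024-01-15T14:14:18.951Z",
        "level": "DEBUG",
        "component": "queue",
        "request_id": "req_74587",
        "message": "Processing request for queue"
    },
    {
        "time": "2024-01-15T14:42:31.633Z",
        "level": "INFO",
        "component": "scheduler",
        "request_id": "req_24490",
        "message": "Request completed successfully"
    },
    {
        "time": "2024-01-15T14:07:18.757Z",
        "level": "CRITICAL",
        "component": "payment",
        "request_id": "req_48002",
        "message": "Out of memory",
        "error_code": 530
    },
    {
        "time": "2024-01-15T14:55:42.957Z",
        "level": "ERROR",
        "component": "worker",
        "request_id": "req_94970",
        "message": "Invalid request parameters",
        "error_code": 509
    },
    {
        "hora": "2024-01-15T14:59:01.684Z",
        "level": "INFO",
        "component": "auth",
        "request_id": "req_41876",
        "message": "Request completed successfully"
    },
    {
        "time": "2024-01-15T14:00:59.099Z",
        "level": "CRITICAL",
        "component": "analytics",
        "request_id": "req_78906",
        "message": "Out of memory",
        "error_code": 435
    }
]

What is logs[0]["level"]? "DEBUG"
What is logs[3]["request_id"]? "req_94970"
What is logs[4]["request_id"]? "req_41876"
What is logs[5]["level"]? "CRITICAL"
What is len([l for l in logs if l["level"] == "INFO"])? 2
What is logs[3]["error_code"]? 509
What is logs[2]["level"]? "CRITICAL"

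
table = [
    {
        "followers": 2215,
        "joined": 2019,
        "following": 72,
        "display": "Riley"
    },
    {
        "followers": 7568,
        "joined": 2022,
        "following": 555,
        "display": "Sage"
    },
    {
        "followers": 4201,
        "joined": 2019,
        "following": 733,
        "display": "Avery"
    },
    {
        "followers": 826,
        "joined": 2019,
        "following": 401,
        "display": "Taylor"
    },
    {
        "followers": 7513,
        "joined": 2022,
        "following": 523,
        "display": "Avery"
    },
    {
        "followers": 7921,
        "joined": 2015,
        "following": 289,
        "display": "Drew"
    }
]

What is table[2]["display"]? "Avery"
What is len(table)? 6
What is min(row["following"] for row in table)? 72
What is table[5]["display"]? "Drew"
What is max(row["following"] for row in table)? 733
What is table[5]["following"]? 289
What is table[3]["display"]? "Taylor"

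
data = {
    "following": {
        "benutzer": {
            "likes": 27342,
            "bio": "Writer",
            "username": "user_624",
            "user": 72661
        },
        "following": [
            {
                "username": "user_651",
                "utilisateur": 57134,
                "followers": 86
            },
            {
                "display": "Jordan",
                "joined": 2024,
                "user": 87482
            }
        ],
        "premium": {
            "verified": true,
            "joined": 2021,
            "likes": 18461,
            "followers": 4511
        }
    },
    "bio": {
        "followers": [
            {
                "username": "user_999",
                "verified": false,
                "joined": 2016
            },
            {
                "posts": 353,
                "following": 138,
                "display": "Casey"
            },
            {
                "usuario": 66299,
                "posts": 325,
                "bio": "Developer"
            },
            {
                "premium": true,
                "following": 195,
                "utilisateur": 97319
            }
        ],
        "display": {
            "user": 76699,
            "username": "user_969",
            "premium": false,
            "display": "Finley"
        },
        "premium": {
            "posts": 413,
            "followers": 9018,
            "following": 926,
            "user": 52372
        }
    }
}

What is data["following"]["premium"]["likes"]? 18461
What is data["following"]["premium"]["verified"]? True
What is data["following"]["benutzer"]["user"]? 72661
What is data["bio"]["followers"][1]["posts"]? 353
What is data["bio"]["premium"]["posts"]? 413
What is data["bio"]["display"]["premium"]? False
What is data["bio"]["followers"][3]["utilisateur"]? 97319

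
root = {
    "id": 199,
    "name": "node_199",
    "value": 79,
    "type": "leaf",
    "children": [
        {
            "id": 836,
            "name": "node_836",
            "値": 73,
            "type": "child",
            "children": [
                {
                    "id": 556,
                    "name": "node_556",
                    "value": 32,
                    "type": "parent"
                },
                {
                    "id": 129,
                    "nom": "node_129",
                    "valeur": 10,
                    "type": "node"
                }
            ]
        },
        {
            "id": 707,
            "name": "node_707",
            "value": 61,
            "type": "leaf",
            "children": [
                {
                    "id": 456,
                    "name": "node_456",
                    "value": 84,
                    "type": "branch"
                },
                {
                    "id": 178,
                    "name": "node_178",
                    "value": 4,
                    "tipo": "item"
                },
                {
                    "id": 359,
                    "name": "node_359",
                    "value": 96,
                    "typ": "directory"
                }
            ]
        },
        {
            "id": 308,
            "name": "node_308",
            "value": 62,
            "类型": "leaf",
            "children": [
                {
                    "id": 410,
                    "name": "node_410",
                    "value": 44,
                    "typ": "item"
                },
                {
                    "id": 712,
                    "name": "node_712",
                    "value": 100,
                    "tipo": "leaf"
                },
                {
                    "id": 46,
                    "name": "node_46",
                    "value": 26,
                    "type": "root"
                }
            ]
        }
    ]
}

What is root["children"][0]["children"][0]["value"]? 32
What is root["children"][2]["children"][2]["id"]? 46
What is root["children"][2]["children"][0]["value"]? 44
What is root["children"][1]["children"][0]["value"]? 84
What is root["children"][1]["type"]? "leaf"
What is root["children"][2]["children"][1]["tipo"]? "leaf"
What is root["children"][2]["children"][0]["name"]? "node_410"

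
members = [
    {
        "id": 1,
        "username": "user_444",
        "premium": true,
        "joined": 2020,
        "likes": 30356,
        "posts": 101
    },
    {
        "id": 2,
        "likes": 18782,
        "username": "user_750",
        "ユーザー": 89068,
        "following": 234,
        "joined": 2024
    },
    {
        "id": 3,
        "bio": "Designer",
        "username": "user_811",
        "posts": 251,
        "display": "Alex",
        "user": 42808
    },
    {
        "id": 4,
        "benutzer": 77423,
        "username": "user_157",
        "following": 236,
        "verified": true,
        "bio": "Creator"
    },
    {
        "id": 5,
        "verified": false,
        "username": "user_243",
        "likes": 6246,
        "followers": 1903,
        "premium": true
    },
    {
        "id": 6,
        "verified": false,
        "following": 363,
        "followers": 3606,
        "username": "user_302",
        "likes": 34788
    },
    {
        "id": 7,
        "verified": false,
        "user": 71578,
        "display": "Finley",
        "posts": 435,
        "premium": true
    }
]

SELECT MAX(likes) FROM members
34788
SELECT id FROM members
[1, 2, 3, 4, 5, 6, 7]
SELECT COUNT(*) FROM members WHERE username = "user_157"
1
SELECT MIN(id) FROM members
1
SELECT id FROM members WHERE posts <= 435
[1, 3, 7]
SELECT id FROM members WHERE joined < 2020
[]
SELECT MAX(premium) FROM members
True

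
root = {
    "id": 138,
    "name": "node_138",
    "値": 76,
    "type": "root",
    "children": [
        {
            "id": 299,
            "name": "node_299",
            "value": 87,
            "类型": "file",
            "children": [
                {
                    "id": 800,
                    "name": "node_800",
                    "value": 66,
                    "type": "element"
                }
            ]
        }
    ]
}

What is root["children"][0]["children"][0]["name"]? "node_800"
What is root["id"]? 138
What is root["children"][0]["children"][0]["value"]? 66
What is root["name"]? "node_138"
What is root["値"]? 76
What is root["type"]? "root"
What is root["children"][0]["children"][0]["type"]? "element"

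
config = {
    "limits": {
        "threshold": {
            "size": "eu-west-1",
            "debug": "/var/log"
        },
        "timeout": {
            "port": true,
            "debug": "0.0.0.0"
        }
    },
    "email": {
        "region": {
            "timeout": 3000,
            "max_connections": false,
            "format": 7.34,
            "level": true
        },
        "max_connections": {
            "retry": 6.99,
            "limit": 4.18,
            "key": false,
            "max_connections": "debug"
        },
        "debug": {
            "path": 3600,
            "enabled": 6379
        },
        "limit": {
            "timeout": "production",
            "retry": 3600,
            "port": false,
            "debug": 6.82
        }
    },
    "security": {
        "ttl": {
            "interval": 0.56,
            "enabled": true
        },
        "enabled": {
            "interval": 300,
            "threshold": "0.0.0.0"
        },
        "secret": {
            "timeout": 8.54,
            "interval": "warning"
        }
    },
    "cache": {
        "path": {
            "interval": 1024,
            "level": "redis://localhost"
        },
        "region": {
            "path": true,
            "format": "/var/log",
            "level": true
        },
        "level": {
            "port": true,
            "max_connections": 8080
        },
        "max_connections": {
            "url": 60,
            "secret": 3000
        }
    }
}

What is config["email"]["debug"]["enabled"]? 6379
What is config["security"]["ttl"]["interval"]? 0.56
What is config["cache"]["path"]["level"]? "redis://localhost"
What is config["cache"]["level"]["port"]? True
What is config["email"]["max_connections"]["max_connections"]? "debug"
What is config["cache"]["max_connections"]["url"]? 60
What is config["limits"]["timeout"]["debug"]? "0.0.0.0"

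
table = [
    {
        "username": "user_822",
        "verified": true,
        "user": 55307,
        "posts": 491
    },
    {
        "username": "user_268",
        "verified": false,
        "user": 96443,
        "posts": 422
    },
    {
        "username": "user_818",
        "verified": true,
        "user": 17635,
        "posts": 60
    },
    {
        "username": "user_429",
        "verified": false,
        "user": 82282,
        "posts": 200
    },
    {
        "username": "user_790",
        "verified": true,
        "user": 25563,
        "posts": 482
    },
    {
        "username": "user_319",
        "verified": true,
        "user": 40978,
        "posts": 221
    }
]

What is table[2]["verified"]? True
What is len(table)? 6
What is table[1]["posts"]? 422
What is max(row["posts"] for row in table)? 491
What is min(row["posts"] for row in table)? 60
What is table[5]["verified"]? True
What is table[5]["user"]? 40978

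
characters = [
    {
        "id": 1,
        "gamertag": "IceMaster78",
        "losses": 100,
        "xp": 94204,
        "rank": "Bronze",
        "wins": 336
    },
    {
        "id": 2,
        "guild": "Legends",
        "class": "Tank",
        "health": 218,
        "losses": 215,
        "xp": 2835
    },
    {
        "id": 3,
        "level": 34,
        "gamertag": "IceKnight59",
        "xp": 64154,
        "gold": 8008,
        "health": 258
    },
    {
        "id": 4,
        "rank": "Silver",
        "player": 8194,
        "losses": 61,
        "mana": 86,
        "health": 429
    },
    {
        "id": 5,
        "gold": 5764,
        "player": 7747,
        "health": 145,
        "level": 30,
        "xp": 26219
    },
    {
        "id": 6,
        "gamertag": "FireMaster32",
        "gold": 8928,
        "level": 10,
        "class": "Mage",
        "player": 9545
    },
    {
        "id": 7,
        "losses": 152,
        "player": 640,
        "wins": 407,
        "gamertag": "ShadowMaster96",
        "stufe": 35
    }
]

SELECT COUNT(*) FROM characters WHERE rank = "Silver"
1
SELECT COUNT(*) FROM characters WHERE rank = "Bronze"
1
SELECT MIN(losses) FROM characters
61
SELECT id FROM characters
[1, 2, 3, 4, 5, 6, 7]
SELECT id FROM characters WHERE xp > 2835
[1, 3, 5]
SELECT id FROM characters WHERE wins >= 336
[1, 7]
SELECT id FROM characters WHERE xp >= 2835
[1, 2, 3, 5]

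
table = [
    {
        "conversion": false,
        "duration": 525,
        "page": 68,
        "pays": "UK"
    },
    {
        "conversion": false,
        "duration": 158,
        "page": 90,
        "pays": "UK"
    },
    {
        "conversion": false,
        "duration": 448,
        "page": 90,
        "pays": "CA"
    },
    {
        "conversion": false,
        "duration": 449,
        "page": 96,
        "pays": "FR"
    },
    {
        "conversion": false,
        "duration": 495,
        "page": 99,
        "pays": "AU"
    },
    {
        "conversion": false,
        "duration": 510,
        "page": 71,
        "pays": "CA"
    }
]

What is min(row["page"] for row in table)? 68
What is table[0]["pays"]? "UK"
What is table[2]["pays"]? "CA"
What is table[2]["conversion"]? False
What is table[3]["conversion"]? False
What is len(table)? 6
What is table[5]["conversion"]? False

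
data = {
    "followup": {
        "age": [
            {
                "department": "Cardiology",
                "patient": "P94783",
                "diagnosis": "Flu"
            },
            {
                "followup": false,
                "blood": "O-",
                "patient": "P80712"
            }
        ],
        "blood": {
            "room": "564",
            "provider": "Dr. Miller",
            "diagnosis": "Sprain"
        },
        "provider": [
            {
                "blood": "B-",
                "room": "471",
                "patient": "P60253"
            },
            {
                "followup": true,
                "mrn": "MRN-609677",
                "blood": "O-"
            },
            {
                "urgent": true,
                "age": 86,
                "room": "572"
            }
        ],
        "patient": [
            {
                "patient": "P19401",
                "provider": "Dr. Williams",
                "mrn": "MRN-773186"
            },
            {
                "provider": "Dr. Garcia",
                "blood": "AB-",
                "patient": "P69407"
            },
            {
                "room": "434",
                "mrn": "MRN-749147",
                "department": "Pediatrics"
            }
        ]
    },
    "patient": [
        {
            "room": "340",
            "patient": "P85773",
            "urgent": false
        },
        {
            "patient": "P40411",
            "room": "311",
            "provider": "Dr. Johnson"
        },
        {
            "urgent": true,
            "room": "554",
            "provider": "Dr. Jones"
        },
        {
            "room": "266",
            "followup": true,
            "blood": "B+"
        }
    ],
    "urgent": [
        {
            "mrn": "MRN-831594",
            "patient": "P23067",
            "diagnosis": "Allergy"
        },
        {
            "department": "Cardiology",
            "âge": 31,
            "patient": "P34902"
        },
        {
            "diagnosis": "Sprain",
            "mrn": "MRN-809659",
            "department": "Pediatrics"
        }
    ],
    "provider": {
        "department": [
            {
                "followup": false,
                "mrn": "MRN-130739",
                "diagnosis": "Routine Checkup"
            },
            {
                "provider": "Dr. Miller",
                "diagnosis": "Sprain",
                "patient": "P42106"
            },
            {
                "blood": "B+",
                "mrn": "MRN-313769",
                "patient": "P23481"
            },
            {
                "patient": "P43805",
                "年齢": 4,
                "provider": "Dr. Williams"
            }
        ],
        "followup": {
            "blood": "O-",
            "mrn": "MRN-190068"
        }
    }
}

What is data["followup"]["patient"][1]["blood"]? "AB-"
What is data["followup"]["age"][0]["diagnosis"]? "Flu"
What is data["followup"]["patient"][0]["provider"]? "Dr. Williams"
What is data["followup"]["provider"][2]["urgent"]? True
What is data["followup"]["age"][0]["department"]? "Cardiology"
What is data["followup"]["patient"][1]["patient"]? "P69407"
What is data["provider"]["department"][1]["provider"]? "Dr. Miller"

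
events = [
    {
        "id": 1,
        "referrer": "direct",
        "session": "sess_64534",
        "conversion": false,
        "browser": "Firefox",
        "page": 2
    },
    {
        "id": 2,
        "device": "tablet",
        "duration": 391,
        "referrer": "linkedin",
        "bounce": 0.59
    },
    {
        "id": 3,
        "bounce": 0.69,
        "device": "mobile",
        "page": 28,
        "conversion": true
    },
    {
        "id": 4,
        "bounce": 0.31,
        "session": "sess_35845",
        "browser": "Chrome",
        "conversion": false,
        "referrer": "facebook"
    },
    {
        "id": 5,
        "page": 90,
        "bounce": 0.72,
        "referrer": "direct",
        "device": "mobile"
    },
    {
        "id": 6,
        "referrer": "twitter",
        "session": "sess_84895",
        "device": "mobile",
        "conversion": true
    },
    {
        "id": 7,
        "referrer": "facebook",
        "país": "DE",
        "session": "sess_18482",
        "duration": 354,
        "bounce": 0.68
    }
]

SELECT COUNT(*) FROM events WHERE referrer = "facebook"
2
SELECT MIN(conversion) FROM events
False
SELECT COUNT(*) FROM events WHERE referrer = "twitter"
1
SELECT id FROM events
[1, 2, 3, 4, 5, 6, 7]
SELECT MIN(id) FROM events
1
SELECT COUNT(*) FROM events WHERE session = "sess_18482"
1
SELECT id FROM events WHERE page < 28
[1]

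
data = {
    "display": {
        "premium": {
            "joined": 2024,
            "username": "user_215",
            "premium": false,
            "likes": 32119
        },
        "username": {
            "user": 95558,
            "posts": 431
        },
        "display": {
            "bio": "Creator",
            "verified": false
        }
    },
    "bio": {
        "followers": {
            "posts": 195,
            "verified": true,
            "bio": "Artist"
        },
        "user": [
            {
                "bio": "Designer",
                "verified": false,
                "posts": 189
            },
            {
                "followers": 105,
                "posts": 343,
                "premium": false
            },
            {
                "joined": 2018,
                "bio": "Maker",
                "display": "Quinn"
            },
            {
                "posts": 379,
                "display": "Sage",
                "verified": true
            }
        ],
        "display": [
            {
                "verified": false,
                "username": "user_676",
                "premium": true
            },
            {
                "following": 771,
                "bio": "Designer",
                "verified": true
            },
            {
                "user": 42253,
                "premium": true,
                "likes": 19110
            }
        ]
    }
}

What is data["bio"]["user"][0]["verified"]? False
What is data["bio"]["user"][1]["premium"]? False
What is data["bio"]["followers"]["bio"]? "Artist"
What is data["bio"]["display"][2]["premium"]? True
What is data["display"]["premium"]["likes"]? 32119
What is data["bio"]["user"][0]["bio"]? "Designer"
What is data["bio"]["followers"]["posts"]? 195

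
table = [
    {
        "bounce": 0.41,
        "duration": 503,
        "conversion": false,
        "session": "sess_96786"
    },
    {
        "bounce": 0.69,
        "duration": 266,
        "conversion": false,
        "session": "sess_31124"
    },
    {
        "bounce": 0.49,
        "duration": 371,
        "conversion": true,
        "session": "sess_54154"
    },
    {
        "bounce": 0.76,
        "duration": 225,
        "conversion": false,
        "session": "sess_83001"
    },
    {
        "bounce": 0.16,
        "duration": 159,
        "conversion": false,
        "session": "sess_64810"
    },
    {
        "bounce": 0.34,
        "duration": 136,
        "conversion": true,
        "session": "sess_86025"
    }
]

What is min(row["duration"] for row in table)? 136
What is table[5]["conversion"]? True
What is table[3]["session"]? "sess_83001"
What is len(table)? 6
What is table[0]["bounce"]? 0.41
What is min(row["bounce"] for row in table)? 0.16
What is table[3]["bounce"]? 0.76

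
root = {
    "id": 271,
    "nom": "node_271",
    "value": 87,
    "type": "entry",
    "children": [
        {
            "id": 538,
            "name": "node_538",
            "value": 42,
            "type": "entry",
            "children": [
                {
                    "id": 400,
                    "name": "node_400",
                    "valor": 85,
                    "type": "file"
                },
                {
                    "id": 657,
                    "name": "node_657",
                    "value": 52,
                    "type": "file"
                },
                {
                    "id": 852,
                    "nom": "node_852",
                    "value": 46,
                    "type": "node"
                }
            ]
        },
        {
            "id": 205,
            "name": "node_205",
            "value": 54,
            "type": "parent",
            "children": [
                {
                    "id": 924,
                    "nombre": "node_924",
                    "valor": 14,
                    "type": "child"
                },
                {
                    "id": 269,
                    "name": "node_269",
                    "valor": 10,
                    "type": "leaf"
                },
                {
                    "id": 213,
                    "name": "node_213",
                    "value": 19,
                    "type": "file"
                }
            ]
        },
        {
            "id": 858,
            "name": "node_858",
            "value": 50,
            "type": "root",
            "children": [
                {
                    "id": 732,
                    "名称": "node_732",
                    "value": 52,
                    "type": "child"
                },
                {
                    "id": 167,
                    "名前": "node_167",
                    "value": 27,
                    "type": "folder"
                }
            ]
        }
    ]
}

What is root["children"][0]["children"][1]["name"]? "node_657"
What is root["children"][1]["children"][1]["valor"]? 10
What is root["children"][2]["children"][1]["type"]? "folder"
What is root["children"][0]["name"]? "node_538"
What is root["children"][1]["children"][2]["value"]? 19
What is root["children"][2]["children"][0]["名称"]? "node_732"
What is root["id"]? 271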